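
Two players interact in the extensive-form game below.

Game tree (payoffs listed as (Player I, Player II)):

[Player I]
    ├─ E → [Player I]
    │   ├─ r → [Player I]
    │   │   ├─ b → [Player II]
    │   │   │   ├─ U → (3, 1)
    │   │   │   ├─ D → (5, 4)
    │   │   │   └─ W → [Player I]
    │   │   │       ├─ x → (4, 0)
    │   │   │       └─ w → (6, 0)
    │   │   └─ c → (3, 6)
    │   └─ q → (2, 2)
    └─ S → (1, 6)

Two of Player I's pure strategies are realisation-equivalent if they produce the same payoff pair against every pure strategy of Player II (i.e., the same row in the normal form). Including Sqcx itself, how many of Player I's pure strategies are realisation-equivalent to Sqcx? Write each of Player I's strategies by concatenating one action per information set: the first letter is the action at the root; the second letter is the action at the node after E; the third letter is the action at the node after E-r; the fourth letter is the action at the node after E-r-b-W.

8

Row for Sqcx (columns U, D, W): (1,6) (1,6) (1,6).
Under Sqcx, Player I's choice at the node after E and at the node after E-r and at the node after E-r-b-W can never be reached regardless of what Player II does, so varying those choices leaves every outcome unchanged.
Holding the reachable choices fixed and varying the unreachable ones freely already gives 2 × 2 × 2 = 8 equivalent strategies.
No other strategy reproduces this row, so those 8 are the full class: Srbx, Srbw, Srcx, Srcw, Sqbx, Sqbw, Sqcx, Sqcw.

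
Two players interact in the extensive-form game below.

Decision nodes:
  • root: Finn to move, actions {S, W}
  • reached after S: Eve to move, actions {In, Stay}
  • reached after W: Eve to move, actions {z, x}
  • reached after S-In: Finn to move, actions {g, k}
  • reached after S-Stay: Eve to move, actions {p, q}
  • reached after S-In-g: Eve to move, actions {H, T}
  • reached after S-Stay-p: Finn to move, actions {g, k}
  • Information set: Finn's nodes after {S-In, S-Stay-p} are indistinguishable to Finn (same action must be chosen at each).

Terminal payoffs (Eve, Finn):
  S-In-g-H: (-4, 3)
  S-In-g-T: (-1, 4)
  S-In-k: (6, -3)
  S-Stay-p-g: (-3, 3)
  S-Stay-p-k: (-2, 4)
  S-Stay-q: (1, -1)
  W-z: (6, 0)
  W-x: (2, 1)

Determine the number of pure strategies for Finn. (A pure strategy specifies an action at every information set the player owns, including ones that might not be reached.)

4

Finn owns the root with actions {S, W} — two choices.
Finn owns the information set {S-In, S-Stay-p} with actions {g, k} — two choices.
A pure strategy fixes one action at each information set independently, so the count is the product 2 × 2 = 4.
(For reference, Eve has 16 pure strategies, giving a 4×16 normal-form matrix.)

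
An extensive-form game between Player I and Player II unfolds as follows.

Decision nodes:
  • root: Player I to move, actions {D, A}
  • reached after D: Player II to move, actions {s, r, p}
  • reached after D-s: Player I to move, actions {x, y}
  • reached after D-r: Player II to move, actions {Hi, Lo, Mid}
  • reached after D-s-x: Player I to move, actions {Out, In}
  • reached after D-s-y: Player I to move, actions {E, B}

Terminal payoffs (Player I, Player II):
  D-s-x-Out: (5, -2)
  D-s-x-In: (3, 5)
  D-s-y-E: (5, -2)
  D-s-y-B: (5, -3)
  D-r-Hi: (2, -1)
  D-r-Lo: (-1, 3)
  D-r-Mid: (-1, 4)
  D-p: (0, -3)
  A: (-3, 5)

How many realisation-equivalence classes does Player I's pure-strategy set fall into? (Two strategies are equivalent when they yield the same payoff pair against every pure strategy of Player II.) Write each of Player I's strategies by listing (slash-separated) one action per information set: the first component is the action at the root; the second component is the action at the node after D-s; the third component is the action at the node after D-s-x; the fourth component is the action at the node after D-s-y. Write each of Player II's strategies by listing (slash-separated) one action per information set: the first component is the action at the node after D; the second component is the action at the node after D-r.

4

Player I has 16 pure strategies: D/x/Out/E, D/x/Out/B, D/x/In/E, D/x/In/B, D/y/Out/E, D/y/Out/B, D/y/In/E, D/y/In/B, A/x/Out/E, A/x/Out/B, A/x/In/E, A/x/In/B, A/y/Out/E, A/y/Out/B, A/y/In/E, A/y/In/B. Columns: s/Hi, s/Lo, s/Mid, r/Hi, r/Lo, r/Mid, p/Hi, p/Lo, p/Mid.
{D/x/Out/E, D/x/Out/B, D/y/Out/E, D/y/In/E} → row (5,-2) (5,-2) (5,-2) (2,-1) (-1,3) (-1,4) (0,-3) (0,-3) (0,-3)
{D/x/In/E, D/x/In/B} → row (3,5) (3,5) (3,5) (2,-1) (-1,3) (-1,4) (0,-3) (0,-3) (0,-3)
{D/y/Out/B, D/y/In/B} → row (5,-3) (5,-3) (5,-3) (2,-1) (-1,3) (-1,4) (0,-3) (0,-3) (0,-3)
{A/x/Out/E, A/x/Out/B, A/x/In/E, A/x/In/B, A/y/Out/E, A/y/Out/B, A/y/In/E, A/y/In/B} → row (-3,5) (-3,5) (-3,5) (-3,5) (-3,5) (-3,5) (-3,5) (-3,5) (-3,5)
That's 4 distinct rows out of 16 strategies.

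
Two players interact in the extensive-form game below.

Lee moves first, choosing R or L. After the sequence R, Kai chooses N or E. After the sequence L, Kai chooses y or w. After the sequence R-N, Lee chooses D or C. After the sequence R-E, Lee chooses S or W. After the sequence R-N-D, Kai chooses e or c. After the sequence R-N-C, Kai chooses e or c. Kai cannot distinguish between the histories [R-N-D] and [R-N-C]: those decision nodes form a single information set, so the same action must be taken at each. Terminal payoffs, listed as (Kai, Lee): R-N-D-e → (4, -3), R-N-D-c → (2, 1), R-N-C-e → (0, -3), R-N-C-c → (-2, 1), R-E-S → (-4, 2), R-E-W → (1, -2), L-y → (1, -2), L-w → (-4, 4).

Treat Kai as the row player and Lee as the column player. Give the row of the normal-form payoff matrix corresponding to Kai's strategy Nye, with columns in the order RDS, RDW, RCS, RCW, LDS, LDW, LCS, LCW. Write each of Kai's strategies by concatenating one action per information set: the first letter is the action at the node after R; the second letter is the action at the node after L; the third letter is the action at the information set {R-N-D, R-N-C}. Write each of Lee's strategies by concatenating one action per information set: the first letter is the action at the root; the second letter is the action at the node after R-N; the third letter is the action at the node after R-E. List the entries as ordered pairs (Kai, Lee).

vs RDS: Lee plays R → Kai plays N at [R] → Lee plays D at [R-N] → Kai plays e at [R-N-D] → (4, -3)
vs RDW: Lee plays R → Kai plays N at [R] → Lee plays D at [R-N] → Kai plays e at [R-N-D] → (4, -3)
vs RCS: Lee plays R → Kai plays N at [R] → Lee plays C at [R-N] → Kai plays e at [R-N-C] → (0, -3)
vs RCW: Lee plays R → Kai plays N at [R] → Lee plays C at [R-N] → Kai plays e at [R-N-C] → (0, -3)
vs LDS: Lee plays L → Kai plays y at [L] → (1, -2)
vs LDW: Lee plays L → Kai plays y at [L] → (1, -2)
vs LCS: Lee plays L → Kai plays y at [L] → (1, -2)
vs LCW: Lee plays L → Kai plays y at [L] → (1, -2)

(4,-3) (4,-3) (0,-3) (0,-3) (1,-2) (1,-2) (1,-2) (1,-2)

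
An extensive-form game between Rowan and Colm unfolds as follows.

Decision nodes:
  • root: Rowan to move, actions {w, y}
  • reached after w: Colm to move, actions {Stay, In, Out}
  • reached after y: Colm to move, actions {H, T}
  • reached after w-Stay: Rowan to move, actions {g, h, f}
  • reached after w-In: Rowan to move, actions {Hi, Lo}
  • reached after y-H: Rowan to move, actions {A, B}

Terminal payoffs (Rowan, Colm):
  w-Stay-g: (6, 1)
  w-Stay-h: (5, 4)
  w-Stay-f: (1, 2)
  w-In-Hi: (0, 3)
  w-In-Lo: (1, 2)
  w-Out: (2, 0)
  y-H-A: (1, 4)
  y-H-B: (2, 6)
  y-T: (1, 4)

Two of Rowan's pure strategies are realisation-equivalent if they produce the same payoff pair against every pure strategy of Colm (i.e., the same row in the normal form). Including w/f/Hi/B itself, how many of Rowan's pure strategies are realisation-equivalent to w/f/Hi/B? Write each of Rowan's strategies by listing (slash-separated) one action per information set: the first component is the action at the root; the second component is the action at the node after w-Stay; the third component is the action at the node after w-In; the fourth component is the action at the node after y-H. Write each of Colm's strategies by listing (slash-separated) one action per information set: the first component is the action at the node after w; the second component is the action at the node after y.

Row for w/f/Hi/B (columns Stay/H, Stay/T, In/H, In/T, Out/H, Out/T): (1,2) (1,2) (0,3) (0,3) (2,0) (2,0).
Under w/f/Hi/B, Rowan's choice at the node after y-H can never be reached regardless of what Colm does, so varying those choices leaves every outcome unchanged.
Holding the reachable choices fixed and varying the unreachable one freely already gives 2 equivalent strategies.
No other strategy reproduces this row, so those 2 are the full class: w/f/Hi/A, w/f/Hi/B.

2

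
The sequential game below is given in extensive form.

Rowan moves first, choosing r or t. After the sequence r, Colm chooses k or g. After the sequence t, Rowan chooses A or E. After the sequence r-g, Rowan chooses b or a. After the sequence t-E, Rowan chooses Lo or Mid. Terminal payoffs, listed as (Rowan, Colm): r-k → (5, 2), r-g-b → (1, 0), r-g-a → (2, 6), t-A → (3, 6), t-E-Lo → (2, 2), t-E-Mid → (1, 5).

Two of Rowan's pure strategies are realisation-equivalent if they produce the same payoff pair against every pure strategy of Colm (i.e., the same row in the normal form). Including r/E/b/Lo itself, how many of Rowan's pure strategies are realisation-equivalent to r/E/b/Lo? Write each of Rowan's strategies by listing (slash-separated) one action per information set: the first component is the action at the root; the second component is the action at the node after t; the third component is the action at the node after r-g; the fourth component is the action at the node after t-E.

4

Row for r/E/b/Lo (columns k, g): (5,2) (1,0).
Under r/E/b/Lo, Rowan's choice at the node after t and at the node after t-E can never be reached regardless of what Colm does, so varying those choices leaves every outcome unchanged.
Holding the reachable choices fixed and varying the unreachable ones freely already gives 2 × 2 = 4 equivalent strategies.
No other strategy reproduces this row, so those 4 are the full class: r/A/b/Lo, r/A/b/Mid, r/E/b/Lo, r/E/b/Mid.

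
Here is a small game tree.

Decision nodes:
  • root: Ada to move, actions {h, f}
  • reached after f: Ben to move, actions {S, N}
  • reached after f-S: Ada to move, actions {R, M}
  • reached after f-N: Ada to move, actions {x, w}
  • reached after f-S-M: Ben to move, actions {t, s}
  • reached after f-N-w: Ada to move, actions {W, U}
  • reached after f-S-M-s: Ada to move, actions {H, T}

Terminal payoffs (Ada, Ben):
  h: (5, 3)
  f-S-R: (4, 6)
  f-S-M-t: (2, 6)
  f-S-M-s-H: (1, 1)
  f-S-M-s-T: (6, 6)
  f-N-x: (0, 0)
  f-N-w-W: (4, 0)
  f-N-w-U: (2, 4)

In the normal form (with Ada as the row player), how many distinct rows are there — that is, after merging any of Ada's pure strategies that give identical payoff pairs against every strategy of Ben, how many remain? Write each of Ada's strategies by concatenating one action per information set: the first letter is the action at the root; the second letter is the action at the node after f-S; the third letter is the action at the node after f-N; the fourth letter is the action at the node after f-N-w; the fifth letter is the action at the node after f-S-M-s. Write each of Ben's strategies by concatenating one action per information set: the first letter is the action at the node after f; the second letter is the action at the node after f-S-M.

Ada has 32 pure strategies: hRxWH, hRxWT, hRxUH, hRxUT, hRwWH, hRwWT, hRwUH, hRwUT, hMxWH, hMxWT, hMxUH, hMxUT, hMwWH, hMwWT, hMwUH, hMwUT, fRxWH, fRxWT, fRxUH, fRxUT, fRwWH, fRwWT, fRwUH, fRwUT, fMxWH, fMxWT, fMxUH, fMxUT, fMwWH, fMwWT, fMwUH, fMwUT. Columns: St, Ss, Nt, Ns.
{hRxWH, hRxWT, hRxUH, hRxUT, hRwWH, hRwWT, hRwUH, hRwUT, hMxWH, hMxWT, hMxUH, hMxUT, hMwWH, hMwWT, hMwUH, hMwUT} → row (5,3) (5,3) (5,3) (5,3)
{fRxWH, fRxWT, fRxUH, fRxUT} → row (4,6) (4,6) (0,0) (0,0)
{fRwWH, fRwWT} → row (4,6) (4,6) (4,0) (4,0)
{fRwUH, fRwUT} → row (4,6) (4,6) (2,4) (2,4)
{fMxWH, fMxUH} → row (2,6) (1,1) (0,0) (0,0)
{fMxWT, fMxUT} → row (2,6) (6,6) (0,0) (0,0)
{fMwWH} → row (2,6) (1,1) (4,0) (4,0)
{fMwWT} → row (2,6) (6,6) (4,0) (4,0)
{fMwUH} → row (2,6) (1,1) (2,4) (2,4)
{fMwUT} → row (2,6) (6,6) (2,4) (2,4)
That's 10 distinct rows out of 32 strategies.

10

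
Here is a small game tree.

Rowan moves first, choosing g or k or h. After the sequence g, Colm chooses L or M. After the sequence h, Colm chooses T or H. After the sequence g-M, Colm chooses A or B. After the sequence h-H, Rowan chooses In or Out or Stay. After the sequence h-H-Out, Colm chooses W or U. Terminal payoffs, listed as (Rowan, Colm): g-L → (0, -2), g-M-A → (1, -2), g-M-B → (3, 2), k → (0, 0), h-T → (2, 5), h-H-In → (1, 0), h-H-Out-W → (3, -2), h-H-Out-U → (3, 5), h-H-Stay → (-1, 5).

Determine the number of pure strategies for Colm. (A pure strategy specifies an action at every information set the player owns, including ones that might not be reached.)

16

Colm owns the node after g with actions {L, M} — two choices.
Colm owns the node after h with actions {T, H} — two choices.
Colm owns the node after g-M with actions {A, B} — two choices.
Colm owns the node after h-H-Out with actions {W, U} — two choices.
A pure strategy fixes one action at each information set independently, so the count is the product 2 × 2 × 2 × 2 = 16.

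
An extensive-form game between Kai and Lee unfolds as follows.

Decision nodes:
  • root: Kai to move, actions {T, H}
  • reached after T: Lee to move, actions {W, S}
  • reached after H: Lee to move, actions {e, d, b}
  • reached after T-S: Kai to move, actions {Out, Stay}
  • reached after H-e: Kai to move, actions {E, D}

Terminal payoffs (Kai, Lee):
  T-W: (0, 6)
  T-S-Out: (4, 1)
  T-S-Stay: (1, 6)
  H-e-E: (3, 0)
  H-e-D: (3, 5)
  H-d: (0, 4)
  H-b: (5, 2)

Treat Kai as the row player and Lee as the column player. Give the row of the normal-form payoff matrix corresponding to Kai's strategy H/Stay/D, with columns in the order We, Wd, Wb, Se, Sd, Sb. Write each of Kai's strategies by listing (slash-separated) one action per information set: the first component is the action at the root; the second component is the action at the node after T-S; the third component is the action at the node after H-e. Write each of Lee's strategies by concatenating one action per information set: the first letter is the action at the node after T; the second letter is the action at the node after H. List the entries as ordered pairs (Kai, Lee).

(3,5) (0,4) (5,2) (3,5) (0,4) (5,2)

vs We: Kai plays H → Lee plays e at [H] → Kai plays D at [H-e] → (3, 5)
vs Wd: Kai plays H → Lee plays d at [H] → (0, 4)
vs Wb: Kai plays H → Lee plays b at [H] → (5, 2)
vs Se: Kai plays H → Lee plays e at [H] → Kai plays D at [H-e] → (3, 5)
vs Sd: Kai plays H → Lee plays d at [H] → (0, 4)
vs Sb: Kai plays H → Lee plays b at [H] → (5, 2)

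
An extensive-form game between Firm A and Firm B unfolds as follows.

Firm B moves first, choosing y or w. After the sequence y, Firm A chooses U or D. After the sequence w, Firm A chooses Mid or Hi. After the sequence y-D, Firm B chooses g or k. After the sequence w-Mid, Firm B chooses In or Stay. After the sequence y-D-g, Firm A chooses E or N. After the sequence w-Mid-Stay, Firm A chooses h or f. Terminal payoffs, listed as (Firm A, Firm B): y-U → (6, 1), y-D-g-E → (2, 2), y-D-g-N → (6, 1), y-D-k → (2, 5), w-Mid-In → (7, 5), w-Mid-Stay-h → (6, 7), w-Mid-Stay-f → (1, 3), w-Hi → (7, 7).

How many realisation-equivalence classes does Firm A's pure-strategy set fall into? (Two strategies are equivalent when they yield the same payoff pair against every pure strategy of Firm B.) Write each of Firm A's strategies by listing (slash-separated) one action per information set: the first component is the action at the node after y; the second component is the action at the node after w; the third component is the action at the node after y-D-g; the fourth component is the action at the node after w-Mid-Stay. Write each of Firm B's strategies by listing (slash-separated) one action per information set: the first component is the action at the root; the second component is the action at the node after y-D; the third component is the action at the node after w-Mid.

9

Firm A has 16 pure strategies: U/Mid/E/h, U/Mid/E/f, U/Mid/N/h, U/Mid/N/f, U/Hi/E/h, U/Hi/E/f, U/Hi/N/h, U/Hi/N/f, D/Mid/E/h, D/Mid/E/f, D/Mid/N/h, D/Mid/N/f, D/Hi/E/h, D/Hi/E/f, D/Hi/N/h, D/Hi/N/f. Columns: y/g/In, y/g/Stay, y/k/In, y/k/Stay, w/g/In, w/g/Stay, w/k/In, w/k/Stay.
{U/Mid/E/h, U/Mid/N/h} → row (6,1) (6,1) (6,1) (6,1) (7,5) (6,7) (7,5) (6,7)
{U/Mid/E/f, U/Mid/N/f} → row (6,1) (6,1) (6,1) (6,1) (7,5) (1,3) (7,5) (1,3)
{U/Hi/E/h, U/Hi/E/f, U/Hi/N/h, U/Hi/N/f} → row (6,1) (6,1) (6,1) (6,1) (7,7) (7,7) (7,7) (7,7)
{D/Mid/E/h} → row (2,2) (2,2) (2,5) (2,5) (7,5) (6,7) (7,5) (6,7)
{D/Mid/E/f} → row (2,2) (2,2) (2,5) (2,5) (7,5) (1,3) (7,5) (1,3)
{D/Mid/N/h} → row (6,1) (6,1) (2,5) (2,5) (7,5) (6,7) (7,5) (6,7)
{D/Mid/N/f} → row (6,1) (6,1) (2,5) (2,5) (7,5) (1,3) (7,5) (1,3)
{D/Hi/E/h, D/Hi/E/f} → row (2,2) (2,2) (2,5) (2,5) (7,7) (7,7) (7,7) (7,7)
{D/Hi/N/h, D/Hi/N/f} → row (6,1) (6,1) (2,5) (2,5) (7,7) (7,7) (7,7) (7,7)
That's 9 distinct rows out of 16 strategies.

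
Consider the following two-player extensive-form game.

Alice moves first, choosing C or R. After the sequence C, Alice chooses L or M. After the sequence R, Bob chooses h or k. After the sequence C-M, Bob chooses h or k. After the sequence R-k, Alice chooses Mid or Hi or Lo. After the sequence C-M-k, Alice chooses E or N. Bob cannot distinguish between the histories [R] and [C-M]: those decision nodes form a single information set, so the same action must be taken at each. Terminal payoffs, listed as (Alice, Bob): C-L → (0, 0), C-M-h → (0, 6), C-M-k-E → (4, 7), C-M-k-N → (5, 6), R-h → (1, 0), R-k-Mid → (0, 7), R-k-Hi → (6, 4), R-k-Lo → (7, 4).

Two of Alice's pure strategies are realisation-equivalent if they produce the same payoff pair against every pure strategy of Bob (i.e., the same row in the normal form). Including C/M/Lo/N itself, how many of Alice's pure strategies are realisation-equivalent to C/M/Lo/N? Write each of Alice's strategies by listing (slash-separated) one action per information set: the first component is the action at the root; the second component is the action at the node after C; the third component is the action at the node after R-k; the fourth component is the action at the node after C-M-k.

3

Row for C/M/Lo/N (columns h, k): (0,6) (5,6).
Under C/M/Lo/N, Alice's choice at the node after R-k can never be reached regardless of what Bob does, so varying those choices leaves every outcome unchanged.
Holding the reachable choices fixed and varying the unreachable one freely already gives 3 equivalent strategies.
No other strategy reproduces this row, so those 3 are the full class: C/M/Mid/N, C/M/Hi/N, C/M/Lo/N.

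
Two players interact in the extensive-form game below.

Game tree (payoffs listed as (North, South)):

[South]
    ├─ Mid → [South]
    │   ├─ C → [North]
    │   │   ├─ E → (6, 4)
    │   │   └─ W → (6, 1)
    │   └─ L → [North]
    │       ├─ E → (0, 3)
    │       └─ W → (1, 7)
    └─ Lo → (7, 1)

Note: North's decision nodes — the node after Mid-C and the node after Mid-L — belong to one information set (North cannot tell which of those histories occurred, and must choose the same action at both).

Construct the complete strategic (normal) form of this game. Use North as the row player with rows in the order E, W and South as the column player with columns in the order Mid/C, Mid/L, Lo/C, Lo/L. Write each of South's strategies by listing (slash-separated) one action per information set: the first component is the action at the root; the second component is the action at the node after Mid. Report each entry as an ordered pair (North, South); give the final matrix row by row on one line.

Row E: Mid/C→(6,4), Mid/L→(0,3), Lo/C→(7,1), Lo/L→(7,1)
Row W: Mid/C→(6,1), Mid/L→(1,7), Lo/C→(7,1), Lo/L→(7,1)

E: (6,4) (0,3) (7,1) (7,1) | W: (6,1) (1,7) (7,1) (7,1)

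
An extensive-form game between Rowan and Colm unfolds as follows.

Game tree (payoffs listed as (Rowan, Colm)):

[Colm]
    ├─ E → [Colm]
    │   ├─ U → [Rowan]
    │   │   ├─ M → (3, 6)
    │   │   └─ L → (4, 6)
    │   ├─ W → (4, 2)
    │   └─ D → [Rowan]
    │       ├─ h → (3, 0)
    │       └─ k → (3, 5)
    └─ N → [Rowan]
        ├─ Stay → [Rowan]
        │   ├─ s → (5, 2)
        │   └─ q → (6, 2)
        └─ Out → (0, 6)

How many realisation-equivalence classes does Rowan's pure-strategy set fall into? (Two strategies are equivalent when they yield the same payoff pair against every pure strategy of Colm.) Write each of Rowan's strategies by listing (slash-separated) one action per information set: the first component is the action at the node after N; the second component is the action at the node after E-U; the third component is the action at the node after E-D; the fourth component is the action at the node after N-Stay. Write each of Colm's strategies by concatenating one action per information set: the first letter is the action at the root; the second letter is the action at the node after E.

Rowan has 16 pure strategies: Stay/M/h/s, Stay/M/h/q, Stay/M/k/s, Stay/M/k/q, Stay/L/h/s, Stay/L/h/q, Stay/L/k/s, Stay/L/k/q, Out/M/h/s, Out/M/h/q, Out/M/k/s, Out/M/k/q, Out/L/h/s, Out/L/h/q, Out/L/k/s, Out/L/k/q. Columns: EU, EW, ED, NU, NW, ND.
{Stay/M/h/s} → row (3,6) (4,2) (3,0) (5,2) (5,2) (5,2)
{Stay/M/h/q} → row (3,6) (4,2) (3,0) (6,2) (6,2) (6,2)
{Stay/M/k/s} → row (3,6) (4,2) (3,5) (5,2) (5,2) (5,2)
{Stay/M/k/q} → row (3,6) (4,2) (3,5) (6,2) (6,2) (6,2)
{Stay/L/h/s} → row (4,6) (4,2) (3,0) (5,2) (5,2) (5,2)
{Stay/L/h/q} → row (4,6) (4,2) (3,0) (6,2) (6,2) (6,2)
{Stay/L/k/s} → row (4,6) (4,2) (3,5) (5,2) (5,2) (5,2)
{Stay/L/k/q} → row (4,6) (4,2) (3,5) (6,2) (6,2) (6,2)
{Out/M/h/s, Out/M/h/q} → row (3,6) (4,2) (3,0) (0,6) (0,6) (0,6)
{Out/M/k/s, Out/M/k/q} → row (3,6) (4,2) (3,5) (0,6) (0,6) (0,6)
{Out/L/h/s, Out/L/h/q} → row (4,6) (4,2) (3,0) (0,6) (0,6) (0,6)
{Out/L/k/s, Out/L/k/q} → row (4,6) (4,2) (3,5) (0,6) (0,6) (0,6)
That's 12 distinct rows out of 16 strategies.

12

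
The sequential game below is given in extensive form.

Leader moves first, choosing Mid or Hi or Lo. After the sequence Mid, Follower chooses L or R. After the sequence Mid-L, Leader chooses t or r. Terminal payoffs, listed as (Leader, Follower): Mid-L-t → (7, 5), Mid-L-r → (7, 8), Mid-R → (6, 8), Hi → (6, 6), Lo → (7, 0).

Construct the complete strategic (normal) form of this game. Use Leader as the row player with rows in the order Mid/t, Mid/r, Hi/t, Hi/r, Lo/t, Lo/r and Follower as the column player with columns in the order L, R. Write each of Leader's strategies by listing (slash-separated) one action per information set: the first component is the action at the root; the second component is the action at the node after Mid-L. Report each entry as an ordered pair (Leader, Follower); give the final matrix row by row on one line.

Row Mid/t: L→(7,5), R→(6,8)
Row Mid/r: L→(7,8), R→(6,8)
Row Hi/t: L→(6,6), R→(6,6)
Row Hi/r: L→(6,6), R→(6,6)
Row Lo/t: L→(7,0), R→(7,0)
Row Lo/r: L→(7,0), R→(7,0)

Mid/t: (7,5) (6,8) | Mid/r: (7,8) (6,8) | Hi/t: (6,6) (6,6) | Hi/r: (6,6) (6,6) | Lo/t: (7,0) (7,0) | Lo/r: (7,0) (7,0)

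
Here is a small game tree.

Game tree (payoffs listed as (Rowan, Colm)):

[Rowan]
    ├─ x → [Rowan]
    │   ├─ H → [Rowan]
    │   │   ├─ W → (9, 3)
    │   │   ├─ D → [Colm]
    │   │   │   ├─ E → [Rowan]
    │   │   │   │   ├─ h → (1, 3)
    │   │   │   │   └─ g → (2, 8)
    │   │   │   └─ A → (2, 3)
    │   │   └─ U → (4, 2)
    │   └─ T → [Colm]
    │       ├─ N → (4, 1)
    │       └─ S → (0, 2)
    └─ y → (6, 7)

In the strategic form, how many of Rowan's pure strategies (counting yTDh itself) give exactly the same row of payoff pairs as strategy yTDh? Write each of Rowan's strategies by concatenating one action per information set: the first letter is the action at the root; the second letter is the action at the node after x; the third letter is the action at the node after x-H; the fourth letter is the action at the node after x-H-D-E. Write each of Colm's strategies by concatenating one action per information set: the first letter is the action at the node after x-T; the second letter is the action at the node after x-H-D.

12

Row for yTDh (columns NE, NA, SE, SA): (6,7) (6,7) (6,7) (6,7).
Under yTDh, Rowan's choice at the node after x and at the node after x-H and at the node after x-H-D-E can never be reached regardless of what Colm does, so varying those choices leaves every outcome unchanged.
Holding the reachable choices fixed and varying the unreachable ones freely already gives 2 × 3 × 2 = 12 equivalent strategies.
No other strategy reproduces this row, so those 12 are the full class: yHWh, yHWg, yHDh, yHDg, yHUh, yHUg, yTWh, yTWg, yTDh, yTDg, yTUh, yTUg.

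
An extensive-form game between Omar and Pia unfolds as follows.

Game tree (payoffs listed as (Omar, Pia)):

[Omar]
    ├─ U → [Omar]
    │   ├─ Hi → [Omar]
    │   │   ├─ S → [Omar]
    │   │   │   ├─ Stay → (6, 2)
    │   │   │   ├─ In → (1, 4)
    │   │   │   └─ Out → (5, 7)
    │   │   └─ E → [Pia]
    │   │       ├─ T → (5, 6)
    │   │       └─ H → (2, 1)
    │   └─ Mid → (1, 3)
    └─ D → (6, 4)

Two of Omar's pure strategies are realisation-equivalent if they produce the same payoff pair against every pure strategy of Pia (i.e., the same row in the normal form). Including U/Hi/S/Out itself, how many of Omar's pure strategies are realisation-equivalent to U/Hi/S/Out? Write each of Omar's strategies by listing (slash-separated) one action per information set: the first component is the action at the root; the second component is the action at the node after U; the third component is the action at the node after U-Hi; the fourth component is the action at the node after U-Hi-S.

1

Row for U/Hi/S/Out (columns T, H): (5,7) (5,7).
Every one of Omar's information sets is on the play path for some reply by Pia when Omar follows U/Hi/S/Out.
Changing the action at any of them therefore changes at least one column, so only U/Hi/S/Out itself gives this row.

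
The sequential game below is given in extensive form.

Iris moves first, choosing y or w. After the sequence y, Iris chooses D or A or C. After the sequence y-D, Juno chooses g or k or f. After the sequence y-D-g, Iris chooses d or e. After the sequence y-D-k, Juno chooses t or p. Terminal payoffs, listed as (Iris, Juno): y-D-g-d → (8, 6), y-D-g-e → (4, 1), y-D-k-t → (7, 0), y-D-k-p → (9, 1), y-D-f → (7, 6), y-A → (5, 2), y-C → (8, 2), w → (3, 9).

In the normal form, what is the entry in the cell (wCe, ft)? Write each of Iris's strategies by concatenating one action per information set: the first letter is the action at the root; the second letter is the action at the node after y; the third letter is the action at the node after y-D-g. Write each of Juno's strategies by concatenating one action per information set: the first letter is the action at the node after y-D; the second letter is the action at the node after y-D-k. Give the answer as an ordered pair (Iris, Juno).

(3, 9)

Trace the play path from the root:
  Iris plays w
→ terminal payoff (3, 9).
(Iris's choice at the node after y is never reached on this path, so it doesn't affect the outcome.)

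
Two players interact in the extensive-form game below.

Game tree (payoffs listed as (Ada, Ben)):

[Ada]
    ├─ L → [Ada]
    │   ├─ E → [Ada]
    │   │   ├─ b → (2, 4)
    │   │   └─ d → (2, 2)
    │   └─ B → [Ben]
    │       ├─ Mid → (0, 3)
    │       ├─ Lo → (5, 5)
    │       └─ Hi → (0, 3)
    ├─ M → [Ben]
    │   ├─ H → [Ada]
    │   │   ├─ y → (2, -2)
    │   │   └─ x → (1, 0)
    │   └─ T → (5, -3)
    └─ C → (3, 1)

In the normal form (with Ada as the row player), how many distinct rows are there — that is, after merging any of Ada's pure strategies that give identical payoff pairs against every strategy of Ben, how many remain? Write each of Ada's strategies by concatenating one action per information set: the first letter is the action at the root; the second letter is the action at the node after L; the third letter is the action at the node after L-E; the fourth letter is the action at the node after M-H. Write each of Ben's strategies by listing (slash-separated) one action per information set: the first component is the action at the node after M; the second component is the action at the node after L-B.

6

Ada has 24 pure strategies: LEby, LEbx, LEdy, LEdx, LBby, LBbx, LBdy, LBdx, MEby, MEbx, MEdy, MEdx, MBby, MBbx, MBdy, MBdx, CEby, CEbx, CEdy, CEdx, CBby, CBbx, CBdy, CBdx. Columns: H/Mid, H/Lo, H/Hi, T/Mid, T/Lo, T/Hi.
{LEby, LEbx} → row (2,4) (2,4) (2,4) (2,4) (2,4) (2,4)
{LEdy, LEdx} → row (2,2) (2,2) (2,2) (2,2) (2,2) (2,2)
{LBby, LBbx, LBdy, LBdx} → row (0,3) (5,5) (0,3) (0,3) (5,5) (0,3)
{MEby, MEdy, MBby, MBdy} → row (2,-2) (2,-2) (2,-2) (5,-3) (5,-3) (5,-3)
{MEbx, MEdx, MBbx, MBdx} → row (1,0) (1,0) (1,0) (5,-3) (5,-3) (5,-3)
{CEby, CEbx, CEdy, CEdx, CBby, CBbx, CBdy, CBdx} → row (3,1) (3,1) (3,1) (3,1) (3,1) (3,1)
That's 6 distinct rows out of 24 strategies.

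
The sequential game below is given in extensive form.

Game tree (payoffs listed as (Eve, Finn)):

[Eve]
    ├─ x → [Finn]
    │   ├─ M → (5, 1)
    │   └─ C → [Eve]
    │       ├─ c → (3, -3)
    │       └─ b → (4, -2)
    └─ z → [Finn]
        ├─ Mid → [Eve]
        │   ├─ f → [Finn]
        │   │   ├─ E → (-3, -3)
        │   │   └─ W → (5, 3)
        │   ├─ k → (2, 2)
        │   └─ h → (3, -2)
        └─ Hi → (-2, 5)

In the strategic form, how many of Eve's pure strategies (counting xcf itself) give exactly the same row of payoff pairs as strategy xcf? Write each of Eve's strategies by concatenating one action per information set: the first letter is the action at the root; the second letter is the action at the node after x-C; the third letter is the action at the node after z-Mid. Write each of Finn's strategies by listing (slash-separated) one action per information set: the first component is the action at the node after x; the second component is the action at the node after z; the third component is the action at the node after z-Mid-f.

Row for xcf (columns M/Mid/E, M/Mid/W, M/Hi/E, M/Hi/W, C/Mid/E, C/Mid/W, C/Hi/E, C/Hi/W): (5,1) (5,1) (5,1) (5,1) (3,-3) (3,-3) (3,-3) (3,-3).
Under xcf, Eve's choice at the node after z-Mid can never be reached regardless of what Finn does, so varying those choices leaves every outcome unchanged.
Holding the reachable choices fixed and varying the unreachable one freely already gives 3 equivalent strategies.
No other strategy reproduces this row, so those 3 are the full class: xcf, xck, xch.

3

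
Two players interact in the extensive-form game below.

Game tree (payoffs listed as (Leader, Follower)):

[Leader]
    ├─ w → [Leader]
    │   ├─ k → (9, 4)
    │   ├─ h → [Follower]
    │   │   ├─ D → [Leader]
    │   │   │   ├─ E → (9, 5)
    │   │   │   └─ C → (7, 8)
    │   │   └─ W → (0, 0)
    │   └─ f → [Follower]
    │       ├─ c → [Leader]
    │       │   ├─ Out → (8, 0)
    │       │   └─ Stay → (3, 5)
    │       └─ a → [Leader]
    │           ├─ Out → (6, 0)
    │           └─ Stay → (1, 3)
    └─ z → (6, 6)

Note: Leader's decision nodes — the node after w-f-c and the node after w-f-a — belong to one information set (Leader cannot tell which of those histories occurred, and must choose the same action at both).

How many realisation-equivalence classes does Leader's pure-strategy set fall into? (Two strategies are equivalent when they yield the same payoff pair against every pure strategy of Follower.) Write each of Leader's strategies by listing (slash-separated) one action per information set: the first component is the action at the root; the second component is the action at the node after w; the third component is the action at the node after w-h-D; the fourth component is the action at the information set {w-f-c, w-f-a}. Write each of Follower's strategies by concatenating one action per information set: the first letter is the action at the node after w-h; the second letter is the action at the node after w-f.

Leader has 24 pure strategies: w/k/E/Out, w/k/E/Stay, w/k/C/Out, w/k/C/Stay, w/h/E/Out, w/h/E/Stay, w/h/C/Out, w/h/C/Stay, w/f/E/Out, w/f/E/Stay, w/f/C/Out, w/f/C/Stay, z/k/E/Out, z/k/E/Stay, z/k/C/Out, z/k/C/Stay, z/h/E/Out, z/h/E/Stay, z/h/C/Out, z/h/C/Stay, z/f/E/Out, z/f/E/Stay, z/f/C/Out, z/f/C/Stay. Columns: Dc, Da, Wc, Wa.
{w/k/E/Out, w/k/E/Stay, w/k/C/Out, w/k/C/Stay} → row (9,4) (9,4) (9,4) (9,4)
{w/h/E/Out, w/h/E/Stay} → row (9,5) (9,5) (0,0) (0,0)
{w/h/C/Out, w/h/C/Stay} → row (7,8) (7,8) (0,0) (0,0)
{w/f/E/Out, w/f/C/Out} → row (8,0) (6,0) (8,0) (6,0)
{w/f/E/Stay, w/f/C/Stay} → row (3,5) (1,3) (3,5) (1,3)
{z/k/E/Out, z/k/E/Stay, z/k/C/Out, z/k/C/Stay, z/h/E/Out, z/h/E/Stay, z/h/C/Out, z/h/C/Stay, z/f/E/Out, z/f/E/Stay, z/f/C/Out, z/f/C/Stay} → row (6,6) (6,6) (6,6) (6,6)
That's 6 distinct rows out of 24 strategies.

6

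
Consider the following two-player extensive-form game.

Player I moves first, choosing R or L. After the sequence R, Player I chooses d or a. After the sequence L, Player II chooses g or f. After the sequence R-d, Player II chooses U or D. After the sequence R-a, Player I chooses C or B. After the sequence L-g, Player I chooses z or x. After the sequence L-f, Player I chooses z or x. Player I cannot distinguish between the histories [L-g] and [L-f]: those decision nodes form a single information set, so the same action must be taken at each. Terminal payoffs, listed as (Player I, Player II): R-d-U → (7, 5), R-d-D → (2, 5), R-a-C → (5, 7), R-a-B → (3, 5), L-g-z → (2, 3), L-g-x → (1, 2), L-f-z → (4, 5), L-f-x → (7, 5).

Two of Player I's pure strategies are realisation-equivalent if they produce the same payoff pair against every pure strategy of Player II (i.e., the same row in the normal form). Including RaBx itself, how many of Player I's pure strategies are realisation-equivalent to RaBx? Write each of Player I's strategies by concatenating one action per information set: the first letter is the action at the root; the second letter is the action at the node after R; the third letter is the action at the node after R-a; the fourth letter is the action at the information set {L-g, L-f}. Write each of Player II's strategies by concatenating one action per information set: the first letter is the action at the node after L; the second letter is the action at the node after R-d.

Row for RaBx (columns gU, gD, fU, fD): (3,5) (3,5) (3,5) (3,5).
Under RaBx, Player I's choice at the information set {L-g, L-f} can never be reached regardless of what Player II does, so varying those choices leaves every outcome unchanged.
Holding the reachable choices fixed and varying the unreachable one freely already gives 2 equivalent strategies.
No other strategy reproduces this row, so those 2 are the full class: RaBz, RaBx.

2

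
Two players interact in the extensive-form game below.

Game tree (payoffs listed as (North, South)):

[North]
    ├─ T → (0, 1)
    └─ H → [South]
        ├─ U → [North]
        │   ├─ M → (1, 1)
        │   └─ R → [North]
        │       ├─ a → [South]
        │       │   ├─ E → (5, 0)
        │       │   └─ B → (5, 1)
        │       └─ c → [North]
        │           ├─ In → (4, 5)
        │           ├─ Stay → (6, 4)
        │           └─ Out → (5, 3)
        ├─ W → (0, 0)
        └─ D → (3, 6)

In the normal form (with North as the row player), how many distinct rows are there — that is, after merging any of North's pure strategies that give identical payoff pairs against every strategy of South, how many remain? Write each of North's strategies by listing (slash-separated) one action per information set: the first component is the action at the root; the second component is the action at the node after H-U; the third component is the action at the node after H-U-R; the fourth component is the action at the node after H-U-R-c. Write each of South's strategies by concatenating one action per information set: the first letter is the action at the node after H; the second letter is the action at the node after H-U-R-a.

North has 24 pure strategies: T/M/a/In, T/M/a/Stay, T/M/a/Out, T/M/c/In, T/M/c/Stay, T/M/c/Out, T/R/a/In, T/R/a/Stay, T/R/a/Out, T/R/c/In, T/R/c/Stay, T/R/c/Out, H/M/a/In, H/M/a/Stay, H/M/a/Out, H/M/c/In, H/M/c/Stay, H/M/c/Out, H/R/a/In, H/R/a/Stay, H/R/a/Out, H/R/c/In, H/R/c/Stay, H/R/c/Out. Columns: UE, UB, WE, WB, DE, DB.
{T/M/a/In, T/M/a/Stay, T/M/a/Out, T/M/c/In, T/M/c/Stay, T/M/c/Out, T/R/a/In, T/R/a/Stay, T/R/a/Out, T/R/c/In, T/R/c/Stay, T/R/c/Out} → row (0,1) (0,1) (0,1) (0,1) (0,1) (0,1)
{H/M/a/In, H/M/a/Stay, H/M/a/Out, H/M/c/In, H/M/c/Stay, H/M/c/Out} → row (1,1) (1,1) (0,0) (0,0) (3,6) (3,6)
{H/R/a/In, H/R/a/Stay, H/R/a/Out} → row (5,0) (5,1) (0,0) (0,0) (3,6) (3,6)
{H/R/c/In} → row (4,5) (4,5) (0,0) (0,0) (3,6) (3,6)
{H/R/c/Stay} → row (6,4) (6,4) (0,0) (0,0) (3,6) (3,6)
{H/R/c/Out} → row (5,3) (5,3) (0,0) (0,0) (3,6) (3,6)
That's 6 distinct rows out of 24 strategies.

6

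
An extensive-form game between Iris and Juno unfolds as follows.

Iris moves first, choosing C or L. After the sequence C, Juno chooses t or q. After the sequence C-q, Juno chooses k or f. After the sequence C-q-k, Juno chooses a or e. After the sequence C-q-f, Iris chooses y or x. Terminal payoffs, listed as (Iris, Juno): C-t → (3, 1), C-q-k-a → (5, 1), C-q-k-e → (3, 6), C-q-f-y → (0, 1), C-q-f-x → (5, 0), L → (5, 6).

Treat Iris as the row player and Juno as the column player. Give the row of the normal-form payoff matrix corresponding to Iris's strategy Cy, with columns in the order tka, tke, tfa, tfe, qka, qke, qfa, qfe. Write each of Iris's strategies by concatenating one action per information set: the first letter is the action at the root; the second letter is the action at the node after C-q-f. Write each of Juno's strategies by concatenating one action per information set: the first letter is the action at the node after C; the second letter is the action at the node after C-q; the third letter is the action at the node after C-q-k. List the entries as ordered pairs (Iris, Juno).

(3,1) (3,1) (3,1) (3,1) (5,1) (3,6) (0,1) (0,1)

vs tka: Iris plays C → Juno plays t at [C] → (3, 1)
vs tke: Iris plays C → Juno plays t at [C] → (3, 1)
vs tfa: Iris plays C → Juno plays t at [C] → (3, 1)
vs tfe: Iris plays C → Juno plays t at [C] → (3, 1)
vs qka: Iris plays C → Juno plays q at [C] → Juno plays k at [C-q] → Juno plays a at [C-q-k] → (5, 1)
vs qke: Iris plays C → Juno plays q at [C] → Juno plays k at [C-q] → Juno plays e at [C-q-k] → (3, 6)
vs qfa: Iris plays C → Juno plays q at [C] → Juno plays f at [C-q] → Iris plays y at [C-q-f] → (0, 1)
vs qfe: Iris plays C → Juno plays q at [C] → Juno plays f at [C-q] → Iris plays y at [C-q-f] → (0, 1)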